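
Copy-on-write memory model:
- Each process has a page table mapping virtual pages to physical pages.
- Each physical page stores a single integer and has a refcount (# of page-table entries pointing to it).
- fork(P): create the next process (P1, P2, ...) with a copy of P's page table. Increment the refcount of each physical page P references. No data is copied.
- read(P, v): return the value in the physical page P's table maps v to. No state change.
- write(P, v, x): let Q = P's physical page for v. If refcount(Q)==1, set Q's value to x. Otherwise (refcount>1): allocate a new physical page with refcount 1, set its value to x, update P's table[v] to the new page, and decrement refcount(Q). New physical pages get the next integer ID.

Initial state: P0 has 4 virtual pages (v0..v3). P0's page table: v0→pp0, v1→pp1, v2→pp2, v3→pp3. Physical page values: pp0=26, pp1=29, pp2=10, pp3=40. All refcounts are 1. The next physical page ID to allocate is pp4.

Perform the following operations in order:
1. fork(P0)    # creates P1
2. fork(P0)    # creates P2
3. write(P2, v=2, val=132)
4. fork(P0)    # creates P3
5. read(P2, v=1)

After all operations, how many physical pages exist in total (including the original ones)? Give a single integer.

Op 1: fork(P0) -> P1. 4 ppages; refcounts: pp0:2 pp1:2 pp2:2 pp3:2
Op 2: fork(P0) -> P2. 4 ppages; refcounts: pp0:3 pp1:3 pp2:3 pp3:3
Op 3: write(P2, v2, 132). refcount(pp2)=3>1 -> COPY to pp4. 5 ppages; refcounts: pp0:3 pp1:3 pp2:2 pp3:3 pp4:1
Op 4: fork(P0) -> P3. 5 ppages; refcounts: pp0:4 pp1:4 pp2:3 pp3:4 pp4:1
Op 5: read(P2, v1) -> 29. No state change.

Answer: 5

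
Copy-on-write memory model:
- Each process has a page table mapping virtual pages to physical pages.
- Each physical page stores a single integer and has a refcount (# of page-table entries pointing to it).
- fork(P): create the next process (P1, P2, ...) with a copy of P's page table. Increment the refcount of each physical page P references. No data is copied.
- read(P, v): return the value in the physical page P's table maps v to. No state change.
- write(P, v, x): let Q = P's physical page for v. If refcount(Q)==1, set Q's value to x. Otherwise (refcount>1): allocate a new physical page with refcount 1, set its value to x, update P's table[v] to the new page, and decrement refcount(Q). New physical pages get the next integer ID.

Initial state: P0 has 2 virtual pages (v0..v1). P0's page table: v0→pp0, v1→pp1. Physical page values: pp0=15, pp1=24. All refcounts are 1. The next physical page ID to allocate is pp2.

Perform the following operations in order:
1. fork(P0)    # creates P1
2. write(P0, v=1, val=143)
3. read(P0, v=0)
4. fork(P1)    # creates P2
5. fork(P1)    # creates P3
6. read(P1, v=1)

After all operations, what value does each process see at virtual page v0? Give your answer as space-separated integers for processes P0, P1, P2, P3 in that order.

Op 1: fork(P0) -> P1. 2 ppages; refcounts: pp0:2 pp1:2
Op 2: write(P0, v1, 143). refcount(pp1)=2>1 -> COPY to pp2. 3 ppages; refcounts: pp0:2 pp1:1 pp2:1
Op 3: read(P0, v0) -> 15. No state change.
Op 4: fork(P1) -> P2. 3 ppages; refcounts: pp0:3 pp1:2 pp2:1
Op 5: fork(P1) -> P3. 3 ppages; refcounts: pp0:4 pp1:3 pp2:1
Op 6: read(P1, v1) -> 24. No state change.
P0: v0 -> pp0 = 15
P1: v0 -> pp0 = 15
P2: v0 -> pp0 = 15
P3: v0 -> pp0 = 15

Answer: 15 15 15 15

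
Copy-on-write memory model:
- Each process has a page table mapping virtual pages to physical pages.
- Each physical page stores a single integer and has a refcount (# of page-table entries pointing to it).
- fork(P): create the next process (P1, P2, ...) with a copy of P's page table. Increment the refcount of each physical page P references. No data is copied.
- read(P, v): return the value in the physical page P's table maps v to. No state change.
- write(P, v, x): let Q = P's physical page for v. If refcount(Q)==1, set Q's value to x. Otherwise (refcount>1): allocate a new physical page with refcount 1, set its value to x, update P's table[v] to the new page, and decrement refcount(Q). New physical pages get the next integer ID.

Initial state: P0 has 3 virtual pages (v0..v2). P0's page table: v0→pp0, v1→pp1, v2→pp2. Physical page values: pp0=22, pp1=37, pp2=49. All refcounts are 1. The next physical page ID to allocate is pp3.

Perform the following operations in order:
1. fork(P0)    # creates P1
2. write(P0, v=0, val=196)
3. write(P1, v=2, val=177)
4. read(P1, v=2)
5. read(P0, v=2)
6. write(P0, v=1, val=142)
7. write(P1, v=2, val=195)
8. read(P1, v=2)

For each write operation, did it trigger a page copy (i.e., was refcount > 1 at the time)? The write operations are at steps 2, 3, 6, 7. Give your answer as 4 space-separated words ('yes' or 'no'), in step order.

Op 1: fork(P0) -> P1. 3 ppages; refcounts: pp0:2 pp1:2 pp2:2
Op 2: write(P0, v0, 196). refcount(pp0)=2>1 -> COPY to pp3. 4 ppages; refcounts: pp0:1 pp1:2 pp2:2 pp3:1
Op 3: write(P1, v2, 177). refcount(pp2)=2>1 -> COPY to pp4. 5 ppages; refcounts: pp0:1 pp1:2 pp2:1 pp3:1 pp4:1
Op 4: read(P1, v2) -> 177. No state change.
Op 5: read(P0, v2) -> 49. No state change.
Op 6: write(P0, v1, 142). refcount(pp1)=2>1 -> COPY to pp5. 6 ppages; refcounts: pp0:1 pp1:1 pp2:1 pp3:1 pp4:1 pp5:1
Op 7: write(P1, v2, 195). refcount(pp4)=1 -> write in place. 6 ppages; refcounts: pp0:1 pp1:1 pp2:1 pp3:1 pp4:1 pp5:1
Op 8: read(P1, v2) -> 195. No state change.

yes yes yes no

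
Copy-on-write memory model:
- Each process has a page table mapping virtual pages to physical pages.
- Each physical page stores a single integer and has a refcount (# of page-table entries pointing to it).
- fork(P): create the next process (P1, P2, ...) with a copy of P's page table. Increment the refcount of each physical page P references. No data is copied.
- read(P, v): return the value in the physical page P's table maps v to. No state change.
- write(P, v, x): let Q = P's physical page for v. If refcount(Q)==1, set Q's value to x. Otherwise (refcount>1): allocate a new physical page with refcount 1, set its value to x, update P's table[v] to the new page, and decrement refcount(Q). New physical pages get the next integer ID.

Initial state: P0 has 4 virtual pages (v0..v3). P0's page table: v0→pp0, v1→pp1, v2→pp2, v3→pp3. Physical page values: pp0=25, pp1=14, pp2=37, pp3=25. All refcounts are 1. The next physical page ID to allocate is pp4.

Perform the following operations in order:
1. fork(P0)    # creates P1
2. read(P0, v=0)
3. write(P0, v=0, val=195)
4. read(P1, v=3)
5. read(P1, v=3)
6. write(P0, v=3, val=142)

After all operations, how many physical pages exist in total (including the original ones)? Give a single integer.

Answer: 6

Derivation:
Op 1: fork(P0) -> P1. 4 ppages; refcounts: pp0:2 pp1:2 pp2:2 pp3:2
Op 2: read(P0, v0) -> 25. No state change.
Op 3: write(P0, v0, 195). refcount(pp0)=2>1 -> COPY to pp4. 5 ppages; refcounts: pp0:1 pp1:2 pp2:2 pp3:2 pp4:1
Op 4: read(P1, v3) -> 25. No state change.
Op 5: read(P1, v3) -> 25. No state change.
Op 6: write(P0, v3, 142). refcount(pp3)=2>1 -> COPY to pp5. 6 ppages; refcounts: pp0:1 pp1:2 pp2:2 pp3:1 pp4:1 pp5:1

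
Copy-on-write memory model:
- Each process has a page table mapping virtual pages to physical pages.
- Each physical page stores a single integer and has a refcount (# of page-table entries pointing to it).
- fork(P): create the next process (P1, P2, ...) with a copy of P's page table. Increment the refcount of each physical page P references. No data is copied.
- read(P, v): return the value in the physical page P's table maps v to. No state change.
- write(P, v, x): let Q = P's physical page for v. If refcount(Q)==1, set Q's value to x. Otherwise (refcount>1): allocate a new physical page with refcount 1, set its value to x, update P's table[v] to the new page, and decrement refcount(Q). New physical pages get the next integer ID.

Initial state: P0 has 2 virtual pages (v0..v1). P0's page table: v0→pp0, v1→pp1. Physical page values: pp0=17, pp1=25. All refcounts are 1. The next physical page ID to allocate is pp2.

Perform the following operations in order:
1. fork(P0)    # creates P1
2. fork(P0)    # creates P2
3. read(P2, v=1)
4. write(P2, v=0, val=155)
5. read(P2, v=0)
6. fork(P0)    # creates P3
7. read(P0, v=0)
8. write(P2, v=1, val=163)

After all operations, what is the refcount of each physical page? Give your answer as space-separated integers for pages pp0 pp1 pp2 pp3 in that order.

Op 1: fork(P0) -> P1. 2 ppages; refcounts: pp0:2 pp1:2
Op 2: fork(P0) -> P2. 2 ppages; refcounts: pp0:3 pp1:3
Op 3: read(P2, v1) -> 25. No state change.
Op 4: write(P2, v0, 155). refcount(pp0)=3>1 -> COPY to pp2. 3 ppages; refcounts: pp0:2 pp1:3 pp2:1
Op 5: read(P2, v0) -> 155. No state change.
Op 6: fork(P0) -> P3. 3 ppages; refcounts: pp0:3 pp1:4 pp2:1
Op 7: read(P0, v0) -> 17. No state change.
Op 8: write(P2, v1, 163). refcount(pp1)=4>1 -> COPY to pp3. 4 ppages; refcounts: pp0:3 pp1:3 pp2:1 pp3:1

Answer: 3 3 1 1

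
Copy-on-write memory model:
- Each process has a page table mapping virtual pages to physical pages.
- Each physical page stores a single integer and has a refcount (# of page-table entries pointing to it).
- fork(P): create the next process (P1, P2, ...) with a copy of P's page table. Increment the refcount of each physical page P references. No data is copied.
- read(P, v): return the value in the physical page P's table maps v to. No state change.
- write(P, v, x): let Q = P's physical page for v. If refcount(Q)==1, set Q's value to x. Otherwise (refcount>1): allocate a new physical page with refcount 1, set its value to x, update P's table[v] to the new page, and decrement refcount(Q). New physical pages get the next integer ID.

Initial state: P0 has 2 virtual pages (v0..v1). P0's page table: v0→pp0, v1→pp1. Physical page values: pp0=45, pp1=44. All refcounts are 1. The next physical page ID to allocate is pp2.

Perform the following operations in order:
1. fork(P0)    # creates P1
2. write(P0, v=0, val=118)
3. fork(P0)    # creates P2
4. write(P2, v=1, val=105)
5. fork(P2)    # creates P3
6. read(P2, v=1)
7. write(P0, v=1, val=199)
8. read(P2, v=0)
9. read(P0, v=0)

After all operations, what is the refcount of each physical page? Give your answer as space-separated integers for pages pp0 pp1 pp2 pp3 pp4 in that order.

Answer: 1 1 3 2 1

Derivation:
Op 1: fork(P0) -> P1. 2 ppages; refcounts: pp0:2 pp1:2
Op 2: write(P0, v0, 118). refcount(pp0)=2>1 -> COPY to pp2. 3 ppages; refcounts: pp0:1 pp1:2 pp2:1
Op 3: fork(P0) -> P2. 3 ppages; refcounts: pp0:1 pp1:3 pp2:2
Op 4: write(P2, v1, 105). refcount(pp1)=3>1 -> COPY to pp3. 4 ppages; refcounts: pp0:1 pp1:2 pp2:2 pp3:1
Op 5: fork(P2) -> P3. 4 ppages; refcounts: pp0:1 pp1:2 pp2:3 pp3:2
Op 6: read(P2, v1) -> 105. No state change.
Op 7: write(P0, v1, 199). refcount(pp1)=2>1 -> COPY to pp4. 5 ppages; refcounts: pp0:1 pp1:1 pp2:3 pp3:2 pp4:1
Op 8: read(P2, v0) -> 118. No state change.
Op 9: read(P0, v0) -> 118. No state change.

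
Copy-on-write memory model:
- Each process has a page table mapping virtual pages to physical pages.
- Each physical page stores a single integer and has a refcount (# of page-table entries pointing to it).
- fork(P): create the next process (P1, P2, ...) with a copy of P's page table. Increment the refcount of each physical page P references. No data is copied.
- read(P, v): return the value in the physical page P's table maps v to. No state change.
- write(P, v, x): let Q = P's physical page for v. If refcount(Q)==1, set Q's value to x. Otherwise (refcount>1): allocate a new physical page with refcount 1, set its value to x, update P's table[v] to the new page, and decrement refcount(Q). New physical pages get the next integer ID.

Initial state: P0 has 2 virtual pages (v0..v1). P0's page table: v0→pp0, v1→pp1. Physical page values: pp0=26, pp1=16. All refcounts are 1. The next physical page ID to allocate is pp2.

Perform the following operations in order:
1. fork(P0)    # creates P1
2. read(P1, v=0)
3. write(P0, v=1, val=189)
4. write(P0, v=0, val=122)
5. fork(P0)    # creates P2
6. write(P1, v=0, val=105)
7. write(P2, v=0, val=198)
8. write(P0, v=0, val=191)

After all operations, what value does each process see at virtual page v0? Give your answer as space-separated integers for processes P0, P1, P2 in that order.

Answer: 191 105 198

Derivation:
Op 1: fork(P0) -> P1. 2 ppages; refcounts: pp0:2 pp1:2
Op 2: read(P1, v0) -> 26. No state change.
Op 3: write(P0, v1, 189). refcount(pp1)=2>1 -> COPY to pp2. 3 ppages; refcounts: pp0:2 pp1:1 pp2:1
Op 4: write(P0, v0, 122). refcount(pp0)=2>1 -> COPY to pp3. 4 ppages; refcounts: pp0:1 pp1:1 pp2:1 pp3:1
Op 5: fork(P0) -> P2. 4 ppages; refcounts: pp0:1 pp1:1 pp2:2 pp3:2
Op 6: write(P1, v0, 105). refcount(pp0)=1 -> write in place. 4 ppages; refcounts: pp0:1 pp1:1 pp2:2 pp3:2
Op 7: write(P2, v0, 198). refcount(pp3)=2>1 -> COPY to pp4. 5 ppages; refcounts: pp0:1 pp1:1 pp2:2 pp3:1 pp4:1
Op 8: write(P0, v0, 191). refcount(pp3)=1 -> write in place. 5 ppages; refcounts: pp0:1 pp1:1 pp2:2 pp3:1 pp4:1
P0: v0 -> pp3 = 191
P1: v0 -> pp0 = 105
P2: v0 -> pp4 = 198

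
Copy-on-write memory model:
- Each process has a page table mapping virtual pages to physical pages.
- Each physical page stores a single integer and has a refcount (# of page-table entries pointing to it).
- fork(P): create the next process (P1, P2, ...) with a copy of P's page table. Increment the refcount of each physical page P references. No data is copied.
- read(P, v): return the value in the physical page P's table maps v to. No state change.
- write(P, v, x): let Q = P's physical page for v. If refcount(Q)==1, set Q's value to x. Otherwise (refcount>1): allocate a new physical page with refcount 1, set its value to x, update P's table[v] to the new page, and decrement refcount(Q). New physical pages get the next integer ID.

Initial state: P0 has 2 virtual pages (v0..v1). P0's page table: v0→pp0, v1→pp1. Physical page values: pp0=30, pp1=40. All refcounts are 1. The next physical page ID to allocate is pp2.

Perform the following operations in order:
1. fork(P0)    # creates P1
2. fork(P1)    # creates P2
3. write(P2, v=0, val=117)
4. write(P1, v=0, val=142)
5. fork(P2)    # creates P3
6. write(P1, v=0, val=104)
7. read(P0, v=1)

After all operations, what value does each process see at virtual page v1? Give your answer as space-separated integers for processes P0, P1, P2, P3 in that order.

Answer: 40 40 40 40

Derivation:
Op 1: fork(P0) -> P1. 2 ppages; refcounts: pp0:2 pp1:2
Op 2: fork(P1) -> P2. 2 ppages; refcounts: pp0:3 pp1:3
Op 3: write(P2, v0, 117). refcount(pp0)=3>1 -> COPY to pp2. 3 ppages; refcounts: pp0:2 pp1:3 pp2:1
Op 4: write(P1, v0, 142). refcount(pp0)=2>1 -> COPY to pp3. 4 ppages; refcounts: pp0:1 pp1:3 pp2:1 pp3:1
Op 5: fork(P2) -> P3. 4 ppages; refcounts: pp0:1 pp1:4 pp2:2 pp3:1
Op 6: write(P1, v0, 104). refcount(pp3)=1 -> write in place. 4 ppages; refcounts: pp0:1 pp1:4 pp2:2 pp3:1
Op 7: read(P0, v1) -> 40. No state change.
P0: v1 -> pp1 = 40
P1: v1 -> pp1 = 40
P2: v1 -> pp1 = 40
P3: v1 -> pp1 = 40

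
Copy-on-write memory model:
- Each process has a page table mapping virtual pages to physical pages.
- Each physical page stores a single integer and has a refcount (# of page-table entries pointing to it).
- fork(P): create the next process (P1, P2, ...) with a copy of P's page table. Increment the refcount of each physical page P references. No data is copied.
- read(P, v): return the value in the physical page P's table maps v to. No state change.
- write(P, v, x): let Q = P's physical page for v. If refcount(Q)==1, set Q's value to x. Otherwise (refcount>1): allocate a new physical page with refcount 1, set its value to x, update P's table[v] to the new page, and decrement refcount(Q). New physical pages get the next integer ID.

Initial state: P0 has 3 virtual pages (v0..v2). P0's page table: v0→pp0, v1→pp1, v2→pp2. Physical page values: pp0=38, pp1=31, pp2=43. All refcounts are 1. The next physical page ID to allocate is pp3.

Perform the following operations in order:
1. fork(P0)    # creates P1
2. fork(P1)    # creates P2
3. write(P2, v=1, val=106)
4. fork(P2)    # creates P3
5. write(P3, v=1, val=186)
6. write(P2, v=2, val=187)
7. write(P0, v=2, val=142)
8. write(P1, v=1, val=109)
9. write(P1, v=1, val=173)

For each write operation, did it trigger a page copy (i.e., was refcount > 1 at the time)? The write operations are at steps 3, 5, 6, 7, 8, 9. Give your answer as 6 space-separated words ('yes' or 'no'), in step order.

Op 1: fork(P0) -> P1. 3 ppages; refcounts: pp0:2 pp1:2 pp2:2
Op 2: fork(P1) -> P2. 3 ppages; refcounts: pp0:3 pp1:3 pp2:3
Op 3: write(P2, v1, 106). refcount(pp1)=3>1 -> COPY to pp3. 4 ppages; refcounts: pp0:3 pp1:2 pp2:3 pp3:1
Op 4: fork(P2) -> P3. 4 ppages; refcounts: pp0:4 pp1:2 pp2:4 pp3:2
Op 5: write(P3, v1, 186). refcount(pp3)=2>1 -> COPY to pp4. 5 ppages; refcounts: pp0:4 pp1:2 pp2:4 pp3:1 pp4:1
Op 6: write(P2, v2, 187). refcount(pp2)=4>1 -> COPY to pp5. 6 ppages; refcounts: pp0:4 pp1:2 pp2:3 pp3:1 pp4:1 pp5:1
Op 7: write(P0, v2, 142). refcount(pp2)=3>1 -> COPY to pp6. 7 ppages; refcounts: pp0:4 pp1:2 pp2:2 pp3:1 pp4:1 pp5:1 pp6:1
Op 8: write(P1, v1, 109). refcount(pp1)=2>1 -> COPY to pp7. 8 ppages; refcounts: pp0:4 pp1:1 pp2:2 pp3:1 pp4:1 pp5:1 pp6:1 pp7:1
Op 9: write(P1, v1, 173). refcount(pp7)=1 -> write in place. 8 ppages; refcounts: pp0:4 pp1:1 pp2:2 pp3:1 pp4:1 pp5:1 pp6:1 pp7:1

yes yes yes yes yes no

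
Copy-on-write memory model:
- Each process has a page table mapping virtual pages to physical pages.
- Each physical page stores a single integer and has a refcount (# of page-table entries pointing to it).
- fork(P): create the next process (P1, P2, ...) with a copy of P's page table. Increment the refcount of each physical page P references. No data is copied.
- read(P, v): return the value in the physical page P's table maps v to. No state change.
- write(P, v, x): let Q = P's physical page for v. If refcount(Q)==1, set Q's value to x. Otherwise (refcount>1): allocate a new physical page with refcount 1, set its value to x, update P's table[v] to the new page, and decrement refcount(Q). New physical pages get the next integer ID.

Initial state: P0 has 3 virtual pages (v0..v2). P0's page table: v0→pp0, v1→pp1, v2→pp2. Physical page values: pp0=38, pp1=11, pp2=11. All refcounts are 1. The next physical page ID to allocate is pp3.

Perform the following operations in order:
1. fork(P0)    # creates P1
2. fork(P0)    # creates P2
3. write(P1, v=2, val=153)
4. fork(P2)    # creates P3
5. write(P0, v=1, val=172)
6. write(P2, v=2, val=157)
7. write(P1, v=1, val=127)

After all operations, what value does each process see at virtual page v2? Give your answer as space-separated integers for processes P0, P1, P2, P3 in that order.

Op 1: fork(P0) -> P1. 3 ppages; refcounts: pp0:2 pp1:2 pp2:2
Op 2: fork(P0) -> P2. 3 ppages; refcounts: pp0:3 pp1:3 pp2:3
Op 3: write(P1, v2, 153). refcount(pp2)=3>1 -> COPY to pp3. 4 ppages; refcounts: pp0:3 pp1:3 pp2:2 pp3:1
Op 4: fork(P2) -> P3. 4 ppages; refcounts: pp0:4 pp1:4 pp2:3 pp3:1
Op 5: write(P0, v1, 172). refcount(pp1)=4>1 -> COPY to pp4. 5 ppages; refcounts: pp0:4 pp1:3 pp2:3 pp3:1 pp4:1
Op 6: write(P2, v2, 157). refcount(pp2)=3>1 -> COPY to pp5. 6 ppages; refcounts: pp0:4 pp1:3 pp2:2 pp3:1 pp4:1 pp5:1
Op 7: write(P1, v1, 127). refcount(pp1)=3>1 -> COPY to pp6. 7 ppages; refcounts: pp0:4 pp1:2 pp2:2 pp3:1 pp4:1 pp5:1 pp6:1
P0: v2 -> pp2 = 11
P1: v2 -> pp3 = 153
P2: v2 -> pp5 = 157
P3: v2 -> pp2 = 11

Answer: 11 153 157 11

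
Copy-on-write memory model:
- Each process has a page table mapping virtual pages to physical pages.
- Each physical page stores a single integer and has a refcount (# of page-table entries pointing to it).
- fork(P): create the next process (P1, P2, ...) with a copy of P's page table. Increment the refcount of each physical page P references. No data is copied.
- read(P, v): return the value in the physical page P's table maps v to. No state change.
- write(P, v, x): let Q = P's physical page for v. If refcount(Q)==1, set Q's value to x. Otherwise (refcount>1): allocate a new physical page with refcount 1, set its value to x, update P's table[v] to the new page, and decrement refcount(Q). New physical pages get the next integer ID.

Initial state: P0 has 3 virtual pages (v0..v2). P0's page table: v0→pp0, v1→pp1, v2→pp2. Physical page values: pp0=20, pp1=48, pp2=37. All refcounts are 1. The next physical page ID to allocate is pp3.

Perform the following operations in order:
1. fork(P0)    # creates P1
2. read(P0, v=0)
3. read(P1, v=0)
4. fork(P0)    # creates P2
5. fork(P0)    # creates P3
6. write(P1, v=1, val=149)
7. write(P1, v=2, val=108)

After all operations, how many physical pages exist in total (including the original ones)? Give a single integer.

Answer: 5

Derivation:
Op 1: fork(P0) -> P1. 3 ppages; refcounts: pp0:2 pp1:2 pp2:2
Op 2: read(P0, v0) -> 20. No state change.
Op 3: read(P1, v0) -> 20. No state change.
Op 4: fork(P0) -> P2. 3 ppages; refcounts: pp0:3 pp1:3 pp2:3
Op 5: fork(P0) -> P3. 3 ppages; refcounts: pp0:4 pp1:4 pp2:4
Op 6: write(P1, v1, 149). refcount(pp1)=4>1 -> COPY to pp3. 4 ppages; refcounts: pp0:4 pp1:3 pp2:4 pp3:1
Op 7: write(P1, v2, 108). refcount(pp2)=4>1 -> COPY to pp4. 5 ppages; refcounts: pp0:4 pp1:3 pp2:3 pp3:1 pp4:1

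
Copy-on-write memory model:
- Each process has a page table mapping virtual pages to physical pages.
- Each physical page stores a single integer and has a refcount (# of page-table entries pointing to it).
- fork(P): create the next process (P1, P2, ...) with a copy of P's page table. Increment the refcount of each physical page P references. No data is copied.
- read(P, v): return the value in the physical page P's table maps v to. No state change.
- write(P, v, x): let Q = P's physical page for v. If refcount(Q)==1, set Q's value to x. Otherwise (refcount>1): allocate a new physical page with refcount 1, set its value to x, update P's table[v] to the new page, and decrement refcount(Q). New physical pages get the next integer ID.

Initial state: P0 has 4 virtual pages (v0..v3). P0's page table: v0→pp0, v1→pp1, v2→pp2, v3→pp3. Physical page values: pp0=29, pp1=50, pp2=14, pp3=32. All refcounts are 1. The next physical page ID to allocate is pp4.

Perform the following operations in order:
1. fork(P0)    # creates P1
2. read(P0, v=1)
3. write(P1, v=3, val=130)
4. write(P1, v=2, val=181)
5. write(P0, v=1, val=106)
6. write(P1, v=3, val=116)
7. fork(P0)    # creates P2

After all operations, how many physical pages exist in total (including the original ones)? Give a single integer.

Answer: 7

Derivation:
Op 1: fork(P0) -> P1. 4 ppages; refcounts: pp0:2 pp1:2 pp2:2 pp3:2
Op 2: read(P0, v1) -> 50. No state change.
Op 3: write(P1, v3, 130). refcount(pp3)=2>1 -> COPY to pp4. 5 ppages; refcounts: pp0:2 pp1:2 pp2:2 pp3:1 pp4:1
Op 4: write(P1, v2, 181). refcount(pp2)=2>1 -> COPY to pp5. 6 ppages; refcounts: pp0:2 pp1:2 pp2:1 pp3:1 pp4:1 pp5:1
Op 5: write(P0, v1, 106). refcount(pp1)=2>1 -> COPY to pp6. 7 ppages; refcounts: pp0:2 pp1:1 pp2:1 pp3:1 pp4:1 pp5:1 pp6:1
Op 6: write(P1, v3, 116). refcount(pp4)=1 -> write in place. 7 ppages; refcounts: pp0:2 pp1:1 pp2:1 pp3:1 pp4:1 pp5:1 pp6:1
Op 7: fork(P0) -> P2. 7 ppages; refcounts: pp0:3 pp1:1 pp2:2 pp3:2 pp4:1 pp5:1 pp6:2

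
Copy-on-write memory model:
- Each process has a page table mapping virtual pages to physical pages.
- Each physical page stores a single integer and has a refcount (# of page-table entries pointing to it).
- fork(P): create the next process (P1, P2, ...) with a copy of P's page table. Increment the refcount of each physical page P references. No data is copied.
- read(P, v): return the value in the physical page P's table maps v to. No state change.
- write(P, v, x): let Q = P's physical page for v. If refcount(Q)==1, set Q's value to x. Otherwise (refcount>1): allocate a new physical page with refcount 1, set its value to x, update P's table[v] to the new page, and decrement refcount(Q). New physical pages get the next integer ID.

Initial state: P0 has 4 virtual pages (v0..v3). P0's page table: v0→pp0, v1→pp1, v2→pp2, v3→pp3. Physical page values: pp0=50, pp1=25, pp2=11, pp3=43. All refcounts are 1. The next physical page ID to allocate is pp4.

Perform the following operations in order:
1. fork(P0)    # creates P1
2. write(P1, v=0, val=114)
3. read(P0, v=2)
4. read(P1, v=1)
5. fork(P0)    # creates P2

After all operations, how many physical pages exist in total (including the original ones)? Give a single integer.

Op 1: fork(P0) -> P1. 4 ppages; refcounts: pp0:2 pp1:2 pp2:2 pp3:2
Op 2: write(P1, v0, 114). refcount(pp0)=2>1 -> COPY to pp4. 5 ppages; refcounts: pp0:1 pp1:2 pp2:2 pp3:2 pp4:1
Op 3: read(P0, v2) -> 11. No state change.
Op 4: read(P1, v1) -> 25. No state change.
Op 5: fork(P0) -> P2. 5 ppages; refcounts: pp0:2 pp1:3 pp2:3 pp3:3 pp4:1

Answer: 5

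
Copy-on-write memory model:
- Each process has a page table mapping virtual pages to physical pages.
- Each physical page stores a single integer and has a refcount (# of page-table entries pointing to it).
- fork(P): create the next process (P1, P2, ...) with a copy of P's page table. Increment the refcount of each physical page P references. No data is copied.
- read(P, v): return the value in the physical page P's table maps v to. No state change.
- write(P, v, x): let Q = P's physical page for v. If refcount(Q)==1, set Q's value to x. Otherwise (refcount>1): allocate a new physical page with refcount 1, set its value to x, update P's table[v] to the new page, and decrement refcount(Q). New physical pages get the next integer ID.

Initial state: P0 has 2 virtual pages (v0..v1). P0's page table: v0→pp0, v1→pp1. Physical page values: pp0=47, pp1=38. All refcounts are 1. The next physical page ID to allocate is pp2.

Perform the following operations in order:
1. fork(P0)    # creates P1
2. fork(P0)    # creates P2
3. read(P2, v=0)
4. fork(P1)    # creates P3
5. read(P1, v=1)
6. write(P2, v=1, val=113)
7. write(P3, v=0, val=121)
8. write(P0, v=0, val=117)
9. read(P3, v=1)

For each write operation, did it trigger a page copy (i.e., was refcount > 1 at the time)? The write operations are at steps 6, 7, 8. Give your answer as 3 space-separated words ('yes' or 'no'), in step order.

Op 1: fork(P0) -> P1. 2 ppages; refcounts: pp0:2 pp1:2
Op 2: fork(P0) -> P2. 2 ppages; refcounts: pp0:3 pp1:3
Op 3: read(P2, v0) -> 47. No state change.
Op 4: fork(P1) -> P3. 2 ppages; refcounts: pp0:4 pp1:4
Op 5: read(P1, v1) -> 38. No state change.
Op 6: write(P2, v1, 113). refcount(pp1)=4>1 -> COPY to pp2. 3 ppages; refcounts: pp0:4 pp1:3 pp2:1
Op 7: write(P3, v0, 121). refcount(pp0)=4>1 -> COPY to pp3. 4 ppages; refcounts: pp0:3 pp1:3 pp2:1 pp3:1
Op 8: write(P0, v0, 117). refcount(pp0)=3>1 -> COPY to pp4. 5 ppages; refcounts: pp0:2 pp1:3 pp2:1 pp3:1 pp4:1
Op 9: read(P3, v1) -> 38. No state change.

yes yes yes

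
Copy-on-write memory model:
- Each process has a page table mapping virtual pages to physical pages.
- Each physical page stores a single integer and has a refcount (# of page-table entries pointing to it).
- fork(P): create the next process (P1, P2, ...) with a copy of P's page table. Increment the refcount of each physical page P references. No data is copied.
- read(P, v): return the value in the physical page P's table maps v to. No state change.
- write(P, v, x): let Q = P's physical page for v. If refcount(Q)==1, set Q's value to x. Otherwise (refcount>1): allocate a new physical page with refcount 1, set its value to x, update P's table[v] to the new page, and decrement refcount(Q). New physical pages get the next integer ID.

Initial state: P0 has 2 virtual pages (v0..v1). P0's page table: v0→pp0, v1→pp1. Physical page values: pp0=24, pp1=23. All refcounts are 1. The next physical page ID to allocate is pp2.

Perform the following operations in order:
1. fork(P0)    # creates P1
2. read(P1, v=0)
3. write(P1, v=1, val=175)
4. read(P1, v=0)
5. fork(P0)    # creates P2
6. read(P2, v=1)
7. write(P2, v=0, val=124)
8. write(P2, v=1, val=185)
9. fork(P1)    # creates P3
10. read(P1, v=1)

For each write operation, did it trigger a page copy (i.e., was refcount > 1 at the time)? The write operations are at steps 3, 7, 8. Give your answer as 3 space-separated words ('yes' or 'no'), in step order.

Op 1: fork(P0) -> P1. 2 ppages; refcounts: pp0:2 pp1:2
Op 2: read(P1, v0) -> 24. No state change.
Op 3: write(P1, v1, 175). refcount(pp1)=2>1 -> COPY to pp2. 3 ppages; refcounts: pp0:2 pp1:1 pp2:1
Op 4: read(P1, v0) -> 24. No state change.
Op 5: fork(P0) -> P2. 3 ppages; refcounts: pp0:3 pp1:2 pp2:1
Op 6: read(P2, v1) -> 23. No state change.
Op 7: write(P2, v0, 124). refcount(pp0)=3>1 -> COPY to pp3. 4 ppages; refcounts: pp0:2 pp1:2 pp2:1 pp3:1
Op 8: write(P2, v1, 185). refcount(pp1)=2>1 -> COPY to pp4. 5 ppages; refcounts: pp0:2 pp1:1 pp2:1 pp3:1 pp4:1
Op 9: fork(P1) -> P3. 5 ppages; refcounts: pp0:3 pp1:1 pp2:2 pp3:1 pp4:1
Op 10: read(P1, v1) -> 175. No state change.

yes yes yes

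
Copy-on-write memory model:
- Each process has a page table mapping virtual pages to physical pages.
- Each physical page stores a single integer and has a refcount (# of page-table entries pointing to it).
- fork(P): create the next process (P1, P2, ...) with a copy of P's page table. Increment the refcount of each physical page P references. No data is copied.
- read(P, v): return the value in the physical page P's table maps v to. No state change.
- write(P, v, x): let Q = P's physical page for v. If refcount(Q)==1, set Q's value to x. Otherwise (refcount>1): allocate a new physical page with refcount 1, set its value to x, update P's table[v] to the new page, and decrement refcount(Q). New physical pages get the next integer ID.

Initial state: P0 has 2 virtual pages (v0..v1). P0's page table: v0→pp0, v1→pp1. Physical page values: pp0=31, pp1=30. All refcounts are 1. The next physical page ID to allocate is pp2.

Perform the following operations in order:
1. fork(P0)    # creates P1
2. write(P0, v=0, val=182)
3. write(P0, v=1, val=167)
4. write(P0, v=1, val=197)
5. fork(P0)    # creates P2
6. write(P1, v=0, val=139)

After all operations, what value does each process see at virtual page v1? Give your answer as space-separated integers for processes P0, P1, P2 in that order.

Op 1: fork(P0) -> P1. 2 ppages; refcounts: pp0:2 pp1:2
Op 2: write(P0, v0, 182). refcount(pp0)=2>1 -> COPY to pp2. 3 ppages; refcounts: pp0:1 pp1:2 pp2:1
Op 3: write(P0, v1, 167). refcount(pp1)=2>1 -> COPY to pp3. 4 ppages; refcounts: pp0:1 pp1:1 pp2:1 pp3:1
Op 4: write(P0, v1, 197). refcount(pp3)=1 -> write in place. 4 ppages; refcounts: pp0:1 pp1:1 pp2:1 pp3:1
Op 5: fork(P0) -> P2. 4 ppages; refcounts: pp0:1 pp1:1 pp2:2 pp3:2
Op 6: write(P1, v0, 139). refcount(pp0)=1 -> write in place. 4 ppages; refcounts: pp0:1 pp1:1 pp2:2 pp3:2
P0: v1 -> pp3 = 197
P1: v1 -> pp1 = 30
P2: v1 -> pp3 = 197

Answer: 197 30 197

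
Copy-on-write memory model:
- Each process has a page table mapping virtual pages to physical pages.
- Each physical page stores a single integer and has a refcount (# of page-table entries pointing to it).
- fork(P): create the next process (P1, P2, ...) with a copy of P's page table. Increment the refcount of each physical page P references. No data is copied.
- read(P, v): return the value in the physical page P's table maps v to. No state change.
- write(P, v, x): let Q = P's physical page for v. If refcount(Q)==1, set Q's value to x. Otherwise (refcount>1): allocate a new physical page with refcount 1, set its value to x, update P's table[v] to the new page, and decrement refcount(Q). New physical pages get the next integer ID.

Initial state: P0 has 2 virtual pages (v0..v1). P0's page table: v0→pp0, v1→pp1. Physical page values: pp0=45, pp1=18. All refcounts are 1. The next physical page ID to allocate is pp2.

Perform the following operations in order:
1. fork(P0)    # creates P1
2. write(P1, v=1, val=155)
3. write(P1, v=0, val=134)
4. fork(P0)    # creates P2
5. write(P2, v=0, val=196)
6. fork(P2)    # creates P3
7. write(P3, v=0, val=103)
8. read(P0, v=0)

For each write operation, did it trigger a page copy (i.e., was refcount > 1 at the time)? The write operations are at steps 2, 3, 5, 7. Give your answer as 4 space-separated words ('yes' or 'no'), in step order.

Op 1: fork(P0) -> P1. 2 ppages; refcounts: pp0:2 pp1:2
Op 2: write(P1, v1, 155). refcount(pp1)=2>1 -> COPY to pp2. 3 ppages; refcounts: pp0:2 pp1:1 pp2:1
Op 3: write(P1, v0, 134). refcount(pp0)=2>1 -> COPY to pp3. 4 ppages; refcounts: pp0:1 pp1:1 pp2:1 pp3:1
Op 4: fork(P0) -> P2. 4 ppages; refcounts: pp0:2 pp1:2 pp2:1 pp3:1
Op 5: write(P2, v0, 196). refcount(pp0)=2>1 -> COPY to pp4. 5 ppages; refcounts: pp0:1 pp1:2 pp2:1 pp3:1 pp4:1
Op 6: fork(P2) -> P3. 5 ppages; refcounts: pp0:1 pp1:3 pp2:1 pp3:1 pp4:2
Op 7: write(P3, v0, 103). refcount(pp4)=2>1 -> COPY to pp5. 6 ppages; refcounts: pp0:1 pp1:3 pp2:1 pp3:1 pp4:1 pp5:1
Op 8: read(P0, v0) -> 45. No state change.

yes yes yes yes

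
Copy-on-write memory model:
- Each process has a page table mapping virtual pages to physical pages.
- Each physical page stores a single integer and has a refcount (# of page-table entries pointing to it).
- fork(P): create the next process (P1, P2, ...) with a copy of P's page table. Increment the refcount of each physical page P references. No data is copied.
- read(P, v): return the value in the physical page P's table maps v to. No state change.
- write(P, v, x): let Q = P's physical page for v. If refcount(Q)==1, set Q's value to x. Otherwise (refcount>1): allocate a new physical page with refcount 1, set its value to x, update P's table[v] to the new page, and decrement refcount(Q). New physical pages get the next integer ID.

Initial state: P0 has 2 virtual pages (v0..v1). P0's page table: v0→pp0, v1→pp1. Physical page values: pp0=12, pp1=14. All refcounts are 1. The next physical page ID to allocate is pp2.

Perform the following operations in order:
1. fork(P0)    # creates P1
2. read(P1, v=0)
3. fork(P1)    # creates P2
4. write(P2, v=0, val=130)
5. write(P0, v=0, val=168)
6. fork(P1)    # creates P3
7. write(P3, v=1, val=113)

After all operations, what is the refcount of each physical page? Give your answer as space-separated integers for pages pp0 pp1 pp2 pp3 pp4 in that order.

Op 1: fork(P0) -> P1. 2 ppages; refcounts: pp0:2 pp1:2
Op 2: read(P1, v0) -> 12. No state change.
Op 3: fork(P1) -> P2. 2 ppages; refcounts: pp0:3 pp1:3
Op 4: write(P2, v0, 130). refcount(pp0)=3>1 -> COPY to pp2. 3 ppages; refcounts: pp0:2 pp1:3 pp2:1
Op 5: write(P0, v0, 168). refcount(pp0)=2>1 -> COPY to pp3. 4 ppages; refcounts: pp0:1 pp1:3 pp2:1 pp3:1
Op 6: fork(P1) -> P3. 4 ppages; refcounts: pp0:2 pp1:4 pp2:1 pp3:1
Op 7: write(P3, v1, 113). refcount(pp1)=4>1 -> COPY to pp4. 5 ppages; refcounts: pp0:2 pp1:3 pp2:1 pp3:1 pp4:1

Answer: 2 3 1 1 1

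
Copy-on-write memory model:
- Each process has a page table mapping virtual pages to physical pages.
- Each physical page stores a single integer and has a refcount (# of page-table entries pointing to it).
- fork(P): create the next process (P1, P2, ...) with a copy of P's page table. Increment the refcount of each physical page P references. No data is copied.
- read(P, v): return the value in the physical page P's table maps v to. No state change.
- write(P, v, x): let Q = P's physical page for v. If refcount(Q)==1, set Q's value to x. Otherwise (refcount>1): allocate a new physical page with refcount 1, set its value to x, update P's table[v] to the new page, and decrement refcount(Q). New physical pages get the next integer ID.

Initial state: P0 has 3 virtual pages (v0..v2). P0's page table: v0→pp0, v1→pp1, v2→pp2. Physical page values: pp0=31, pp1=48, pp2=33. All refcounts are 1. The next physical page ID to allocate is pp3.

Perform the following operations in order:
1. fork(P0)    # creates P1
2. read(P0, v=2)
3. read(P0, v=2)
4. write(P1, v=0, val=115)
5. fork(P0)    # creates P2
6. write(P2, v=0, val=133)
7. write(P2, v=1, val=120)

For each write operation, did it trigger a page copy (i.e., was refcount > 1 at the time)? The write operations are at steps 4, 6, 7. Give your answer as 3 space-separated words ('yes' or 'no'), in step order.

Op 1: fork(P0) -> P1. 3 ppages; refcounts: pp0:2 pp1:2 pp2:2
Op 2: read(P0, v2) -> 33. No state change.
Op 3: read(P0, v2) -> 33. No state change.
Op 4: write(P1, v0, 115). refcount(pp0)=2>1 -> COPY to pp3. 4 ppages; refcounts: pp0:1 pp1:2 pp2:2 pp3:1
Op 5: fork(P0) -> P2. 4 ppages; refcounts: pp0:2 pp1:3 pp2:3 pp3:1
Op 6: write(P2, v0, 133). refcount(pp0)=2>1 -> COPY to pp4. 5 ppages; refcounts: pp0:1 pp1:3 pp2:3 pp3:1 pp4:1
Op 7: write(P2, v1, 120). refcount(pp1)=3>1 -> COPY to pp5. 6 ppages; refcounts: pp0:1 pp1:2 pp2:3 pp3:1 pp4:1 pp5:1

yes yes yes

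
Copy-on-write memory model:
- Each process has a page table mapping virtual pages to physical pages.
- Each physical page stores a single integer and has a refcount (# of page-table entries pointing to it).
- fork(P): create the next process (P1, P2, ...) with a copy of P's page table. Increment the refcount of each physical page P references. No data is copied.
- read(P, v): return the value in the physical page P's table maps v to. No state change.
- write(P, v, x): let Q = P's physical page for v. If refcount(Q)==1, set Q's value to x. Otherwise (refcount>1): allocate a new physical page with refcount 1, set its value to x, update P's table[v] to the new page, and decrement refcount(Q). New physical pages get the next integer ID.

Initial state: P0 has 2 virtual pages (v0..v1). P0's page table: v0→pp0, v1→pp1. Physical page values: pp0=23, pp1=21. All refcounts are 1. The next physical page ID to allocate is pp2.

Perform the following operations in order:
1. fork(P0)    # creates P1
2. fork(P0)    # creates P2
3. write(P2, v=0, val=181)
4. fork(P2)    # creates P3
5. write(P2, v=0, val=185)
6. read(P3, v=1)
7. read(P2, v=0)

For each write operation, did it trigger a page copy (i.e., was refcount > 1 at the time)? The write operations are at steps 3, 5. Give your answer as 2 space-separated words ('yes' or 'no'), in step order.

Op 1: fork(P0) -> P1. 2 ppages; refcounts: pp0:2 pp1:2
Op 2: fork(P0) -> P2. 2 ppages; refcounts: pp0:3 pp1:3
Op 3: write(P2, v0, 181). refcount(pp0)=3>1 -> COPY to pp2. 3 ppages; refcounts: pp0:2 pp1:3 pp2:1
Op 4: fork(P2) -> P3. 3 ppages; refcounts: pp0:2 pp1:4 pp2:2
Op 5: write(P2, v0, 185). refcount(pp2)=2>1 -> COPY to pp3. 4 ppages; refcounts: pp0:2 pp1:4 pp2:1 pp3:1
Op 6: read(P3, v1) -> 21. No state change.
Op 7: read(P2, v0) -> 185. No state change.

yes yes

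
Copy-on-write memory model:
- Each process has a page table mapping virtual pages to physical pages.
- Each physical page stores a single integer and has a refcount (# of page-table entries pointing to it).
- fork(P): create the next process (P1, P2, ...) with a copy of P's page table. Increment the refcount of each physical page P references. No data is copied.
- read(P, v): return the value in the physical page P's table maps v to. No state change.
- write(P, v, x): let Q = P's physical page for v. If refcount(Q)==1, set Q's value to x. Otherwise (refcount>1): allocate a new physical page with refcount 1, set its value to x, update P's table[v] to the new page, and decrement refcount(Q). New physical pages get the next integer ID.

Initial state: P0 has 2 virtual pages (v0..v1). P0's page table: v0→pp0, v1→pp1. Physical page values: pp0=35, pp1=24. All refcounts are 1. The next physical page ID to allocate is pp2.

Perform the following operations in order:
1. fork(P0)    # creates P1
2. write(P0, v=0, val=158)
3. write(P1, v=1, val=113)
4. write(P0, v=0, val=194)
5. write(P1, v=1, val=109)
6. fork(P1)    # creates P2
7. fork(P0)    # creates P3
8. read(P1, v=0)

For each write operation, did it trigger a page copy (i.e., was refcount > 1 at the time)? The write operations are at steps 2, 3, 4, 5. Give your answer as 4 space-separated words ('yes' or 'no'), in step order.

Op 1: fork(P0) -> P1. 2 ppages; refcounts: pp0:2 pp1:2
Op 2: write(P0, v0, 158). refcount(pp0)=2>1 -> COPY to pp2. 3 ppages; refcounts: pp0:1 pp1:2 pp2:1
Op 3: write(P1, v1, 113). refcount(pp1)=2>1 -> COPY to pp3. 4 ppages; refcounts: pp0:1 pp1:1 pp2:1 pp3:1
Op 4: write(P0, v0, 194). refcount(pp2)=1 -> write in place. 4 ppages; refcounts: pp0:1 pp1:1 pp2:1 pp3:1
Op 5: write(P1, v1, 109). refcount(pp3)=1 -> write in place. 4 ppages; refcounts: pp0:1 pp1:1 pp2:1 pp3:1
Op 6: fork(P1) -> P2. 4 ppages; refcounts: pp0:2 pp1:1 pp2:1 pp3:2
Op 7: fork(P0) -> P3. 4 ppages; refcounts: pp0:2 pp1:2 pp2:2 pp3:2
Op 8: read(P1, v0) -> 35. No state change.

yes yes no no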